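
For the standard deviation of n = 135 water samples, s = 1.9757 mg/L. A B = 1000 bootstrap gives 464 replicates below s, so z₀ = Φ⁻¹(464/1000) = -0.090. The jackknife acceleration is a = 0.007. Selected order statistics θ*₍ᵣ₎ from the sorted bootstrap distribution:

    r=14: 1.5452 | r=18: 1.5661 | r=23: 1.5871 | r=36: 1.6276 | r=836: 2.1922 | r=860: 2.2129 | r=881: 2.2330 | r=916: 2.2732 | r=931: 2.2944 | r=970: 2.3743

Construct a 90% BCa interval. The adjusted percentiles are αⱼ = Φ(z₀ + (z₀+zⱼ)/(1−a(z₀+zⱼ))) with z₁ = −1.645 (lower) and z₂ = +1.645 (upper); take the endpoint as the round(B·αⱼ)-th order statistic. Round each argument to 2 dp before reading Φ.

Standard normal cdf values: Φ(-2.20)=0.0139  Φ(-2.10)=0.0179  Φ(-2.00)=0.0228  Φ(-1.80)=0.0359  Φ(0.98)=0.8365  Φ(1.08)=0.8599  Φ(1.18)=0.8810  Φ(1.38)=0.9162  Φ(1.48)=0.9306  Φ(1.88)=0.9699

Lower: z₀ + z₁ = -0.090 + (-1.645) = -1.735; 1 − a(z₀+z₁) = 1 − (0.007)(-1.735) = 1.0121; argument = -0.090 + (-1.735)/1.0121 = -1.8042 → -1.80.
α₁ = Φ(-1.80) = 0.0359; rank = round(1000 × 0.0359) = 36; θ*₍36₎ = 1.6276.
Upper: z₀ + z₂ = 1.555; 1 − a(z₀+z₂) = 0.9891; argument = 1.4821 → 1.48; α₂ = 0.9306; rank = 931; θ*₍931₎ = 2.2944.

(1.6276, 2.2944)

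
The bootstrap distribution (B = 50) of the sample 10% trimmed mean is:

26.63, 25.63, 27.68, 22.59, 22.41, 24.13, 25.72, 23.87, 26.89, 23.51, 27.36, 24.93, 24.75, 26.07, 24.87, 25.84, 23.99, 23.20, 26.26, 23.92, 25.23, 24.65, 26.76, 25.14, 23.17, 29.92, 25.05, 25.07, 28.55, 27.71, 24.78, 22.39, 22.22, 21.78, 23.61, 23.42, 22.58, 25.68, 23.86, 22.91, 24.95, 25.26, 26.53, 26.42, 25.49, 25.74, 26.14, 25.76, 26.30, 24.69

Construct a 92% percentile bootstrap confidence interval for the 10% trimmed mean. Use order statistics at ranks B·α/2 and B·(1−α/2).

(22.22, 27.71)

Sorted replicates: 21.78, 22.22, 22.39, 22.41, 22.58, 22.59, 22.91, 23.17, 23.20, 23.42, 23.51, 23.61, 23.86, 23.87, 23.92, 23.99, 24.13, 24.65, 24.69, 24.75, 24.78, 24.87, 24.93, 24.95, 25.05, 25.07, 25.14, 25.23, 25.26, 25.49, 25.63, 25.68, 25.72, 25.74, 25.76, 25.84, 26.07, 26.14, 26.26, 26.30, 26.42, 26.53, 26.63, 26.76, 26.89, 27.36, 27.68, 27.71, 28.55, 29.92
α = 0.08; lower rank = 50 × 0.040 = 2; upper rank = 50 × 0.960 = 48.
The 2nd smallest replicate is 22.22; the 48th is 27.71.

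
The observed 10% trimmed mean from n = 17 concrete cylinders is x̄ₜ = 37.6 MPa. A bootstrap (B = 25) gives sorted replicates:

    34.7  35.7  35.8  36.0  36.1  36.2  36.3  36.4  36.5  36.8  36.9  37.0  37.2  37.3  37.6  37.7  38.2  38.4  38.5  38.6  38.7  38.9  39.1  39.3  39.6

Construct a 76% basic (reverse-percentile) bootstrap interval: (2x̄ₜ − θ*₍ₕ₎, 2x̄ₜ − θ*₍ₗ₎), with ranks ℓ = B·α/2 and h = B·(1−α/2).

Percentile endpoints at ranks 3 and 22: θ*₍3₎ = 35.8, θ*₍22₎ = 38.9.
Basic interval reflects these around x̄ₜ:
  lower = 2 × 37.6 − 38.9 = 36.3
  upper = 2 × 37.6 − 35.8 = 39.4

(36.3, 39.4)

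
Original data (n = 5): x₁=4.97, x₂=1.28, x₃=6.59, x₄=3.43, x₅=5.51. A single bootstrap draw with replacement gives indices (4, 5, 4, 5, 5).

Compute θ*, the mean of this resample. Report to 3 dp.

θ* = 4.678

Resample values: 3.43, 5.51, 3.43, 5.51, 5.51.
Mean = (3.43 + 5.51 + 3.43 + 5.51 + 5.51) / 5 = 23.390 / 5 = 4.678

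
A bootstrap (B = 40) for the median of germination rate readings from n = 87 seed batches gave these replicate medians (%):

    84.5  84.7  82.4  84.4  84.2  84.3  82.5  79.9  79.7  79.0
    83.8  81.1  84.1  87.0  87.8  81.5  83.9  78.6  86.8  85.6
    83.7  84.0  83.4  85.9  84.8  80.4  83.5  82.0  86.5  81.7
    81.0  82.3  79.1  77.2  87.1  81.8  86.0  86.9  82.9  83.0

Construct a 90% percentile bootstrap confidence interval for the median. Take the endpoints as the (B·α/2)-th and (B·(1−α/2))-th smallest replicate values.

(78.6, 87.0)

Sorted replicates: 77.2, 78.6, 79.0, 79.1, 79.7, 79.9, 80.4, 81.0, 81.1, 81.5, 81.7, 81.8, 82.0, 82.3, 82.4, 82.5, 82.9, 83.0, 83.4, 83.5, 83.7, 83.8, 83.9, 84.0, 84.1, 84.2, 84.3, 84.4, 84.5, 84.7, 84.8, 85.6, 85.9, 86.0, 86.5, 86.8, 86.9, 87.0, 87.1, 87.8
α = 0.10; lower rank = 40 × 0.050 = 2; upper rank = 40 × 0.950 = 38.
The 2nd smallest replicate is 78.6; the 38th is 87.0.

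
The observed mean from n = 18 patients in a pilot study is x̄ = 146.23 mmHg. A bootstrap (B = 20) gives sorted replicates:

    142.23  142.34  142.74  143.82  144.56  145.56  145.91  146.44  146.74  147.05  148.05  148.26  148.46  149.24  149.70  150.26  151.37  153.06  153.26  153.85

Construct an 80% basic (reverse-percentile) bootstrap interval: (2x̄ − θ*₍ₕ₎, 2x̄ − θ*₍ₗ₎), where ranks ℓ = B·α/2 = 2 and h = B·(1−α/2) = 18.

Percentile endpoints at ranks 2 and 18: θ*₍2₎ = 142.34, θ*₍18₎ = 153.06.
Basic interval reflects these around x̄:
  lower = 2 × 146.23 − 153.06 = 139.40
  upper = 2 × 146.23 − 142.34 = 150.12

(139.40, 150.12)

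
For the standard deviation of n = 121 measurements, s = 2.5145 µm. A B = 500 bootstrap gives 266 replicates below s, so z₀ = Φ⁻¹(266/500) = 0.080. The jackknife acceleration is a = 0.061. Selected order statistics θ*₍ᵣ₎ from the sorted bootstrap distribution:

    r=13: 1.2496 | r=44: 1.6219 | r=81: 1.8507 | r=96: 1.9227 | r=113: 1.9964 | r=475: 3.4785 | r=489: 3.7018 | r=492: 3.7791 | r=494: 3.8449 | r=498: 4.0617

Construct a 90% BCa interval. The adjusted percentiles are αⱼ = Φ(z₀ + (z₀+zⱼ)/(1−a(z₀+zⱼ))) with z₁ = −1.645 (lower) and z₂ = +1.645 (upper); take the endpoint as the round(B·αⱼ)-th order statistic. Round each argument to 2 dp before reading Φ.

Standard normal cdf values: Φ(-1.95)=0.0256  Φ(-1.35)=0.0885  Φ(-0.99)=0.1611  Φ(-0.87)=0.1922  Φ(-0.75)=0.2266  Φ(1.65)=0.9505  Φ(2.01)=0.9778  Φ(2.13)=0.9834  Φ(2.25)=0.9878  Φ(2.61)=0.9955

(1.6219, 3.7018)

Lower: z₀ + z₁ = 0.080 + (-1.645) = -1.565; 1 − a(z₀+z₁) = 1 − (0.061)(-1.565) = 1.0955; argument = 0.080 + (-1.565)/1.0955 = -1.3486 → -1.35.
α₁ = Φ(-1.35) = 0.0885; rank = round(500 × 0.0885) = 44; θ*₍44₎ = 1.6219.
Upper: z₀ + z₂ = 1.725; 1 − a(z₀+z₂) = 0.8948; argument = 2.0079 → 2.01; α₂ = 0.9778; rank = 489; θ*₍489₎ = 3.7018.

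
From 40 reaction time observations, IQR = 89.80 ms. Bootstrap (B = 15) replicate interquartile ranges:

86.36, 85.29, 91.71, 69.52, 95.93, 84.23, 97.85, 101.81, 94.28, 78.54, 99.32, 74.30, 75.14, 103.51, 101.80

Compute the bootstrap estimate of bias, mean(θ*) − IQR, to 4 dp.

mean(θ*) = (86.36 + 85.29 + 91.71 + 69.52 + 95.93 + 84.23 + 97.85 + 101.81 + 94.28 + 78.54 + 99.32 + 74.30 + 75.14 + 103.51 + 101.80) / 15 = 89.30600
bias = 89.30600 − 89.80

bias = −0.4940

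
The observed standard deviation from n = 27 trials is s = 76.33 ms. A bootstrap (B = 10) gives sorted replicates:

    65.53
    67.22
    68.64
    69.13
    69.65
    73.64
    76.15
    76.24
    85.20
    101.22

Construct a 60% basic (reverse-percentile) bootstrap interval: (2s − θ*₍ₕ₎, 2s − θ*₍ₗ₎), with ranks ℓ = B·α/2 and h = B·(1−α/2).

Percentile endpoints at ranks 2 and 8: θ*₍2₎ = 67.22, θ*₍8₎ = 76.24.
Basic interval reflects these around s:
  lower = 2 × 76.33 − 76.24 = 76.42
  upper = 2 × 76.33 − 67.22 = 85.44

(76.42, 85.44)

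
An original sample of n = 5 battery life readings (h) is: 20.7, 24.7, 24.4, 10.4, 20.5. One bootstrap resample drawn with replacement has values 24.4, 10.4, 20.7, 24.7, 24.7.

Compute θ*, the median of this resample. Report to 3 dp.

Sorted: 10.4, 20.7, 24.4, 24.7, 24.7
Median = middle value = 24.400

θ* = 24.400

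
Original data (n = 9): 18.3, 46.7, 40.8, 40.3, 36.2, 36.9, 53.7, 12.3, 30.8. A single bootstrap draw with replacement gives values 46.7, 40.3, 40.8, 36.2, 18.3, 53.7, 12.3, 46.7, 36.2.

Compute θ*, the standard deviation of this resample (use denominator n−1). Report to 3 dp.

Mean = 36.8000; sum of squared deviations = 1453.1000
s² = 1453.1000 / 8 = 181.6375
s = √181.6375 = 13.477

θ* = 13.477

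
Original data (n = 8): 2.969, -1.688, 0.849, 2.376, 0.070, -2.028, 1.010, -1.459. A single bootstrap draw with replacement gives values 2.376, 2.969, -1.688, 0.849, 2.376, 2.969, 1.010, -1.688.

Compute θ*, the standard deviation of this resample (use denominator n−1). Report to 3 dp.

θ* = 1.921

Mean = 1.1466; sum of squared deviations = 25.8423
s² = 25.8423 / 7 = 3.6918
s = √3.6918 = 1.921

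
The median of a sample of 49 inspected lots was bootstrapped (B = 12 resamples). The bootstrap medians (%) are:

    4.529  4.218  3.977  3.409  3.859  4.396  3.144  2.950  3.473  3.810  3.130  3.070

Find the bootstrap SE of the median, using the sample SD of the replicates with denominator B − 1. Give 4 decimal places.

Bootstrap SE is the standard deviation of the 12 replicate medians.
Mean of replicates: (4.529 + 4.218 + 3.977 + 3.409 + 3.859 + 4.396 + 3.144 + 2.950 + 3.473 + 3.810 + 3.130 + 3.070) / 12 = 43.96500 / 12 = 3.66375
Sum of squared deviations: (+0.86525)² + (+0.55425)² + (+0.31325)² + (−0.25475)² + (+0.19525)² + (+0.73225)² + (−0.51975)² + (−0.71375)² + (−0.19075)² + (+0.14625)² + (−0.53375)² + (−0.59375)² = 3.26797
Variance = 3.26797 / 11 = 0.29709
SE* = √0.29709

SE* = 0.5451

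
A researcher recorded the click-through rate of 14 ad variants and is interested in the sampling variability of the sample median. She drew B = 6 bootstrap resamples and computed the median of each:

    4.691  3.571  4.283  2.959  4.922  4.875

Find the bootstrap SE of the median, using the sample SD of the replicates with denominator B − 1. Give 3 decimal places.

SE* = 0.795

Bootstrap SE is the standard deviation of the 6 replicate medians.
Mean of replicates: (4.691 + 3.571 + 4.283 + 2.959 + 4.922 + 4.875) / 6 = 25.3010 / 6 = 4.2168
Sum of squared deviations: (+0.4742)² + (−0.6458)² + (+0.0662)² + (−1.2578)² + (+0.7052)² + (+0.6582)² = 3.1589
Variance = 3.1589 / 5 = 0.6318
SE* = √0.6318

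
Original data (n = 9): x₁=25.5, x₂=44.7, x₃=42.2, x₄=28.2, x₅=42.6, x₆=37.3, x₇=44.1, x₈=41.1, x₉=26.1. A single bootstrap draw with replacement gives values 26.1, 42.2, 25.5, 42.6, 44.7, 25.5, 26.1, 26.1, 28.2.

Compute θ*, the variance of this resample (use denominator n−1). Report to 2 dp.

θ* = 72.62

Mean = 31.8889; sum of squared deviations = 580.9489
s² = 580.9489 / 8 = 72.6186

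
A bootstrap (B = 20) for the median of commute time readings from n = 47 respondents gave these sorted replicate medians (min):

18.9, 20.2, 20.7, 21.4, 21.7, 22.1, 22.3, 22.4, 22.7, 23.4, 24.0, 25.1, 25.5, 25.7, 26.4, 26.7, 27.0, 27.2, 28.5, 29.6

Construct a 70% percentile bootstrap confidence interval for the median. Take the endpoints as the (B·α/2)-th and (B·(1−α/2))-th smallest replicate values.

(20.7, 27.0)

α = 0.30; lower rank = 20 × 0.150 = 3; upper rank = 20 × 0.850 = 17.
The 3rd smallest replicate is 20.7; the 17th is 27.0.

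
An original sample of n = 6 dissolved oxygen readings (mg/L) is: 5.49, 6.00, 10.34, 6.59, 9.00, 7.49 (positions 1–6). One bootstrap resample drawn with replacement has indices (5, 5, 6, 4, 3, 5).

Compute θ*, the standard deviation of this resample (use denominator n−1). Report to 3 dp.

θ* = 1.325

Resample values: 9.00, 9.00, 7.49, 6.59, 10.34, 9.00.
Mean = 8.5700; sum of squared deviations = 8.7744
s² = 8.7744 / 5 = 1.7549
s = √1.7549 = 1.325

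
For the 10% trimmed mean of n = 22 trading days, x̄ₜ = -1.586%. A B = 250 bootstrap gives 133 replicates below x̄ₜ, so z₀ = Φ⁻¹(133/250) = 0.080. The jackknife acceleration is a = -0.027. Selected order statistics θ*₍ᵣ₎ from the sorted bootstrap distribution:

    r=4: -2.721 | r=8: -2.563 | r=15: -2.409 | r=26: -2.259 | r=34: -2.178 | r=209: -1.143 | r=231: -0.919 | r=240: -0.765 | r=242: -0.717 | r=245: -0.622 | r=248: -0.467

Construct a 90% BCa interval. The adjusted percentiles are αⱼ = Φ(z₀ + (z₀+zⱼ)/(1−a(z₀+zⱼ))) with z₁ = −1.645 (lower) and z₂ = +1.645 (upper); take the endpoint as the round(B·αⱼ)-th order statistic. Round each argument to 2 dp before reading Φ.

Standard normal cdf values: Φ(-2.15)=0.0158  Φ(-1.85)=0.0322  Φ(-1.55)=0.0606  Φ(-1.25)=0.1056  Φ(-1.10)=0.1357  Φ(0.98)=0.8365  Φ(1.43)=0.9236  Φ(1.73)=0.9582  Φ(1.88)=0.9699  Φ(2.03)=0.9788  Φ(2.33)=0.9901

Lower: z₀ + z₁ = 0.080 + (-1.645) = -1.565; 1 − a(z₀+z₁) = 1 − (-0.027)(-1.565) = 0.9577; argument = 0.080 + (-1.565)/0.9577 = -1.5540 → -1.55.
α₁ = Φ(-1.55) = 0.0606; rank = round(250 × 0.0606) = 15; θ*₍15₎ = -2.409.
Upper: z₀ + z₂ = 1.725; 1 − a(z₀+z₂) = 1.0466; argument = 1.7282 → 1.73; α₂ = 0.9582; rank = 240; θ*₍240₎ = -0.765.

(-2.409, -0.765)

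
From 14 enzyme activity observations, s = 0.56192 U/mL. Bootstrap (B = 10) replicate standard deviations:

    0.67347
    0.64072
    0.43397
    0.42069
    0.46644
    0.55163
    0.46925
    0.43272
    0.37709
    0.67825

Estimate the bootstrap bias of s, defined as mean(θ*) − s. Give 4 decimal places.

mean(θ*) = (0.67347 + 0.64072 + 0.43397 + 0.42069 + 0.46644 + 0.55163 + 0.46925 + 0.43272 + 0.37709 + 0.67825) / 10 = 0.51442
bias = 0.51442 − 0.56192

bias = −0.0475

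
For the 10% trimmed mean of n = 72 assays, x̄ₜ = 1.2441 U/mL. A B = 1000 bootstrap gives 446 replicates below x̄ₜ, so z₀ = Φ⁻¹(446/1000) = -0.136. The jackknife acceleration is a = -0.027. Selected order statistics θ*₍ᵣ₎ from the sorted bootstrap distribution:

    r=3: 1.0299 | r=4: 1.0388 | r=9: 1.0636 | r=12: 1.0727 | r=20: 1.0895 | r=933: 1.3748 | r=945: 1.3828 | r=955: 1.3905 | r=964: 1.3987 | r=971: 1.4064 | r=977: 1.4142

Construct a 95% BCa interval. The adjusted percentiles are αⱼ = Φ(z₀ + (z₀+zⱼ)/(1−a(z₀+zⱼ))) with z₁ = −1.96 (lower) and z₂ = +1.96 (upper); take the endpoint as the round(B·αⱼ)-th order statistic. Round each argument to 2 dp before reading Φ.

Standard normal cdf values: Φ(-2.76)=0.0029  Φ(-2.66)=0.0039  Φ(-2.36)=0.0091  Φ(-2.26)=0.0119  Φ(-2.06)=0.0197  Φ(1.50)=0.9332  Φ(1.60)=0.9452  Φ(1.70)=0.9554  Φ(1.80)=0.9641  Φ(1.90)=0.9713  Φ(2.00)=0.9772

Lower: z₀ + z₁ = -0.136 + (-1.960) = -2.096; 1 − a(z₀+z₁) = 1 − (-0.027)(-2.096) = 0.9434; argument = -0.136 + (-2.096)/0.9434 = -2.3577 → -2.36.
α₁ = Φ(-2.36) = 0.0091; rank = round(1000 × 0.0091) = 9; θ*₍9₎ = 1.0636.
Upper: z₀ + z₂ = 1.824; 1 − a(z₀+z₂) = 1.0492; argument = 1.6024 → 1.60; α₂ = 0.9452; rank = 945; θ*₍945₎ = 1.3828.

(1.0636, 1.3828)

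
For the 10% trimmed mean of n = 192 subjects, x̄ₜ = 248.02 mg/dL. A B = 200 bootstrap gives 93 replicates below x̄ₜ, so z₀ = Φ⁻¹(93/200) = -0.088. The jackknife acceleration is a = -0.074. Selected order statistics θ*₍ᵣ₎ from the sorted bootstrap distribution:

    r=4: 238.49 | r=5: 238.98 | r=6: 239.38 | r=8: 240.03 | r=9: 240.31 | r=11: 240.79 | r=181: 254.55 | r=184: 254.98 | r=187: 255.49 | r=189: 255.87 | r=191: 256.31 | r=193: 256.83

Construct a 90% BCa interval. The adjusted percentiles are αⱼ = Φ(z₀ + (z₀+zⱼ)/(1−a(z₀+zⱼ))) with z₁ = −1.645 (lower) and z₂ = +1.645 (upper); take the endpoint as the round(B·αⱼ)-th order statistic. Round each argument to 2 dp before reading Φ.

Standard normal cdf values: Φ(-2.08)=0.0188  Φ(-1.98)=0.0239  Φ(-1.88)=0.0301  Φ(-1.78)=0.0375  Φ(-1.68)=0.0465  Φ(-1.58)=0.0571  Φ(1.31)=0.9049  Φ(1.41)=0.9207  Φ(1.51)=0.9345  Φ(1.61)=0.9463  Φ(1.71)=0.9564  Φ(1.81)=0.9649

Lower: z₀ + z₁ = -0.088 + (-1.645) = -1.733; 1 − a(z₀+z₁) = 1 − (-0.074)(-1.733) = 0.8718; argument = -0.088 + (-1.733)/0.8718 = -2.0759 → -2.08.
α₁ = Φ(-2.08) = 0.0188; rank = round(200 × 0.0188) = 4; θ*₍4₎ = 238.49.
Upper: z₀ + z₂ = 1.557; 1 − a(z₀+z₂) = 1.1152; argument = 1.3081 → 1.31; α₂ = 0.9049; rank = 181; θ*₍181₎ = 254.55.

(238.49, 254.55)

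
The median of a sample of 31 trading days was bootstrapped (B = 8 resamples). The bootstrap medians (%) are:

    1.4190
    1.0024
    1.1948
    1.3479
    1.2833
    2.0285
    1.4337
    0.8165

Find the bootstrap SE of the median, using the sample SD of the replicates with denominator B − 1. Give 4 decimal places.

SE* = 0.3579

Bootstrap SE is the standard deviation of the 8 replicate medians.
Mean of replicates: (1.4190 + 1.0024 + 1.1948 + 1.3479 + 1.2833 + 2.0285 + 1.4337 + 0.8165) / 8 = 10.52610 / 8 = 1.31576
Sum of squared deviations: (+0.10324)² + (−0.31336)² + (−0.12096)² + (+0.03214)² + (−0.03246)² + (+0.71274)² + (+0.11794)² + (−0.49926)² = 0.89674
Variance = 0.89674 / 7 = 0.12811
SE* = √0.12811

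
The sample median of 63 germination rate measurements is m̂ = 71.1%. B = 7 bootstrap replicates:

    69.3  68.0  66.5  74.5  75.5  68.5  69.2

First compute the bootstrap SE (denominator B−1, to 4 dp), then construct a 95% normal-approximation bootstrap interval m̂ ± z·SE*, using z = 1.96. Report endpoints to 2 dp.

Mean of replicates = 70.2143; sum of squared deviations = 69.8086; SE* = √(69.8086/6) = 3.4110
Margin = 1.96 × 3.4110 = 6.686
Interval: 71.1 ± 6.686

(64.41, 77.79)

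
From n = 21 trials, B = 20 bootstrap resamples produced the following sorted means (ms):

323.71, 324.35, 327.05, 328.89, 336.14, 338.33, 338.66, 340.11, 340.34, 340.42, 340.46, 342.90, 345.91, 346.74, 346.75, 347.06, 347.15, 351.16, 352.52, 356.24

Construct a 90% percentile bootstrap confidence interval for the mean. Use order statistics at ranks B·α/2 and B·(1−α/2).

α = 0.10; lower rank = 20 × 0.050 = 1; upper rank = 20 × 0.950 = 19.
The 1st smallest replicate is 323.71; the 19th is 352.52.

(323.71, 352.52)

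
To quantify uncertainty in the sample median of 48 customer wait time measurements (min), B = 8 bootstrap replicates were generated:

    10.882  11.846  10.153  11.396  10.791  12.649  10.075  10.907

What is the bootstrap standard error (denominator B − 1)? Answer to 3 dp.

Bootstrap SE is the standard deviation of the 8 replicate medians.
Mean of replicates: (10.882 + 11.846 + 10.153 + 11.396 + 10.791 + 12.649 + 10.075 + 10.907) / 8 = 88.6990 / 8 = 11.0874
Sum of squared deviations: (−0.2054)² + (+0.7586)² + (−0.9344)² + (+0.3086)² + (−0.2964)² + (+1.5616)² + (−1.0124)² + (−0.1804)² = 5.1699
Variance = 5.1699 / 7 = 0.7386
SE* = √0.7386

SE* = 0.859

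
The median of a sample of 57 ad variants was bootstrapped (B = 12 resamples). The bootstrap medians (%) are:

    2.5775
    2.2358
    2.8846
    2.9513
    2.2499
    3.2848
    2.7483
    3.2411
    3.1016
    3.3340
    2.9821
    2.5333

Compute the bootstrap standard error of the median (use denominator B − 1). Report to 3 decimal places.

SE* = 0.380

Bootstrap SE is the standard deviation of the 12 replicate medians.
Mean of replicates: (2.5775 + 2.2358 + 2.8846 + 2.9513 + 2.2499 + 3.2848 + 2.7483 + 3.2411 + 3.1016 + 3.3340 + 2.9821 + 2.5333) / 12 = 34.12430 / 12 = 2.84369
Sum of squared deviations: (−0.26619)² + (−0.60789)² + (+0.04091)² + (+0.10761)² + (−0.59379)² + (+0.44111)² + (−0.09539)² + (+0.39741)² + (+0.25791)² + (+0.49031)² + (+0.13841)² + (−0.31039)² = 1.59026
Variance = 1.59026 / 11 = 0.14457
SE* = √0.14457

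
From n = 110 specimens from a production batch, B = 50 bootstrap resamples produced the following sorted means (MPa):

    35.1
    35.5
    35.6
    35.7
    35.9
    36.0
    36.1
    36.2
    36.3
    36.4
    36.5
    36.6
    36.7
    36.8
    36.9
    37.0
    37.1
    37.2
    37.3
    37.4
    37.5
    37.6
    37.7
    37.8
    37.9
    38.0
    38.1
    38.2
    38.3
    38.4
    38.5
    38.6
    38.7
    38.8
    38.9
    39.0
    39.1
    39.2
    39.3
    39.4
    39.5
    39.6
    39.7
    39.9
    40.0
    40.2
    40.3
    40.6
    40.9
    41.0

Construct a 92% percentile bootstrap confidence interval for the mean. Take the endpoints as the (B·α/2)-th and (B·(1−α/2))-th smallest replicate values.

(35.5, 40.6)

α = 0.08; lower rank = 50 × 0.040 = 2; upper rank = 50 × 0.960 = 48.
The 2nd smallest replicate is 35.5; the 48th is 40.6.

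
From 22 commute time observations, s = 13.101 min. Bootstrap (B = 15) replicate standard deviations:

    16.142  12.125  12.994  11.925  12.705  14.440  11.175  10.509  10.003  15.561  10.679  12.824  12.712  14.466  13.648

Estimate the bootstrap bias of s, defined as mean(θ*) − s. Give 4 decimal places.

mean(θ*) = (16.142 + 12.125 + 12.994 + 11.925 + 12.705 + 14.440 + 11.175 + 10.509 + 10.003 + 15.561 + 10.679 + 12.824 + 12.712 + 14.466 + 13.648) / 15 = 12.79387
bias = 12.79387 − 13.101

bias = −0.3071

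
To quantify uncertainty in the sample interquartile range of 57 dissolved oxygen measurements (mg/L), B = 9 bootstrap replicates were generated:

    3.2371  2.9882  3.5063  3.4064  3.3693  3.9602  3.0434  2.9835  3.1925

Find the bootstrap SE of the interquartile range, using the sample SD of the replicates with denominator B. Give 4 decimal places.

SE* = 0.2931

Bootstrap SE is the standard deviation of the 9 replicate interquartile ranges.
Mean of replicates: (3.2371 + 2.9882 + 3.5063 + 3.4064 + 3.3693 + 3.9602 + 3.0434 + 2.9835 + 3.1925) / 9 = 29.68690 / 9 = 3.29854
Sum of squared deviations: (−0.06144)² + (−0.31034)² + (+0.20776)² + (+0.10786)² + (+0.07076)² + (+0.66166)² + (−0.25514)² + (−0.31504)² + (−0.10604)² = 0.77328
Variance = 0.77328 / 9 = 0.08592
SE* = √0.08592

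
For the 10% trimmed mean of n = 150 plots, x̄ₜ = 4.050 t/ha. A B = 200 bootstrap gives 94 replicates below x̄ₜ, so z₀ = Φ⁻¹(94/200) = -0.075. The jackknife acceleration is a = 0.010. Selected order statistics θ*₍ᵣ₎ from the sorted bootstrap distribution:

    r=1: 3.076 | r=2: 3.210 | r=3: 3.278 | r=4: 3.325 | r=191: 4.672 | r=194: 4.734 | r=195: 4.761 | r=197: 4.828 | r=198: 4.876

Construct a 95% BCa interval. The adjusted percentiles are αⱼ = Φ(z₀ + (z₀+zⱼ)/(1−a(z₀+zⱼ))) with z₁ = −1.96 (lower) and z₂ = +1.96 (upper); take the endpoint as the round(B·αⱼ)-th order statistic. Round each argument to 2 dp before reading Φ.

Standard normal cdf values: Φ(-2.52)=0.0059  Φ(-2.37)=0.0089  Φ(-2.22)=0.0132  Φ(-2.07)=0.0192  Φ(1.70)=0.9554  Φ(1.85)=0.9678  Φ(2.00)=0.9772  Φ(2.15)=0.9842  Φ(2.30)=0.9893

(3.325, 4.734)

Lower: z₀ + z₁ = -0.075 + (-1.960) = -2.035; 1 − a(z₀+z₁) = 1 − (0.010)(-2.035) = 1.0204; argument = -0.075 + (-2.035)/1.0204 = -2.0694 → -2.07.
α₁ = Φ(-2.07) = 0.0192; rank = round(200 × 0.0192) = 4; θ*₍4₎ = 3.325.
Upper: z₀ + z₂ = 1.885; 1 − a(z₀+z₂) = 0.9811; argument = 1.8462 → 1.85; α₂ = 0.9678; rank = 194; θ*₍194₎ = 4.734.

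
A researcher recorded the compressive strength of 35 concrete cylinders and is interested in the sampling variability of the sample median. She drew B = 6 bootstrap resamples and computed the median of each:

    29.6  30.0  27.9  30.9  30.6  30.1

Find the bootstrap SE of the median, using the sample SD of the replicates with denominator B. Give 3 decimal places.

SE* = 0.967

Bootstrap SE is the standard deviation of the 6 replicate medians.
Mean of replicates: (29.6 + 30.0 + 27.9 + 30.9 + 30.6 + 30.1) / 6 = 179.1000 / 6 = 29.8500
Sum of squared deviations: (−0.2500)² + (+0.1500)² + (−1.9500)² + (+1.0500)² + (+0.7500)² + (+0.2500)² = 5.6150
Variance = 5.6150 / 6 = 0.9358
SE* = √0.9358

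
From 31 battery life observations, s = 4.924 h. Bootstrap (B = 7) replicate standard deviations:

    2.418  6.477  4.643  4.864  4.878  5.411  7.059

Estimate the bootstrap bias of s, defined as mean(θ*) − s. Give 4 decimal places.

bias = +0.1831

mean(θ*) = (2.418 + 6.477 + 4.643 + 4.864 + 4.878 + 5.411 + 7.059) / 7 = 5.10714
bias = 5.10714 − 4.924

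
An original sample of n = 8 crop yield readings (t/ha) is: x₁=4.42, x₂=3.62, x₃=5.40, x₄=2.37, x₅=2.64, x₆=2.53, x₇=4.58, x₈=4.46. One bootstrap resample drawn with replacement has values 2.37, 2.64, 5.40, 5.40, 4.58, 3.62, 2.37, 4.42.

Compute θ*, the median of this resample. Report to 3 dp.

Sorted: 2.37, 2.37, 2.64, 3.62, 4.42, 4.58, 5.40, 5.40
Median = average of the two middle values = 4.020

θ* = 4.020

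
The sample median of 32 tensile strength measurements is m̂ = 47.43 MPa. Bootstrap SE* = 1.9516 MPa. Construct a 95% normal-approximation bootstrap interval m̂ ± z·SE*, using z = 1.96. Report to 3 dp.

(43.605, 51.255)

Margin = 1.96 × 1.9516 = 3.8251
Interval: 47.43 ± 3.8251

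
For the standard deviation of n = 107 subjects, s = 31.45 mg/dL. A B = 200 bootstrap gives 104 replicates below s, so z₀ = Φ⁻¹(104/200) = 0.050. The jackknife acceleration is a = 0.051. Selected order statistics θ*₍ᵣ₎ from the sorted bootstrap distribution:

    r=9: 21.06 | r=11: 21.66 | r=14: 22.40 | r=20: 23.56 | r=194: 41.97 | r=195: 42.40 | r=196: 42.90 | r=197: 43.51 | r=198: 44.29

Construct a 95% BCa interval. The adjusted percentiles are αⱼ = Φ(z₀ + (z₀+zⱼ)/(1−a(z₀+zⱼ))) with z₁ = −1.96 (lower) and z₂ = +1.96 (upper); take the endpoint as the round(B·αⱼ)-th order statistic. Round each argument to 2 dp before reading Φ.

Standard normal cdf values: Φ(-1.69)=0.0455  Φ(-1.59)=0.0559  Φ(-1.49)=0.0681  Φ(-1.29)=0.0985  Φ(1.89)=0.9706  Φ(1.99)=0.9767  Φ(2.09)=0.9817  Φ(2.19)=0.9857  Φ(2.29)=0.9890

Lower: z₀ + z₁ = 0.050 + (-1.960) = -1.910; 1 − a(z₀+z₁) = 1 − (0.051)(-1.910) = 1.0974; argument = 0.050 + (-1.910)/1.0974 = -1.6905 → -1.69.
α₁ = Φ(-1.69) = 0.0455; rank = round(200 × 0.0455) = 9; θ*₍9₎ = 21.06.
Upper: z₀ + z₂ = 2.010; 1 − a(z₀+z₂) = 0.8975; argument = 2.2896 → 2.29; α₂ = 0.9890; rank = 198; θ*₍198₎ = 44.29.

(21.06, 44.29)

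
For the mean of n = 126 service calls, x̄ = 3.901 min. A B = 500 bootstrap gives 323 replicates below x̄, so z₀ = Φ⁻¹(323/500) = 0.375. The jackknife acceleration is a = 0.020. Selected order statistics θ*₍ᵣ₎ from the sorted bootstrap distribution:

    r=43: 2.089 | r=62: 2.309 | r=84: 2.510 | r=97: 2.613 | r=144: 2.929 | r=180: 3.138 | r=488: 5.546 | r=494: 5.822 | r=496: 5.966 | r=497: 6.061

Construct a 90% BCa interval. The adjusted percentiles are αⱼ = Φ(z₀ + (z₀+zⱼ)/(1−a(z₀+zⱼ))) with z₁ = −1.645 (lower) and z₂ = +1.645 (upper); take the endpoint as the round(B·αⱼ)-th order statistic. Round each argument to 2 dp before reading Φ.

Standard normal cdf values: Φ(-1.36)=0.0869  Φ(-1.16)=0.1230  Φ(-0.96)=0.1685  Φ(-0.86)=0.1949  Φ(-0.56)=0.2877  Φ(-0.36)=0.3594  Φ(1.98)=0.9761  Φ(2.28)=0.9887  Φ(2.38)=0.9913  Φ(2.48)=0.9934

(2.613, 6.061)

Lower: z₀ + z₁ = 0.375 + (-1.645) = -1.270; 1 − a(z₀+z₁) = 1 − (0.020)(-1.270) = 1.0254; argument = 0.375 + (-1.270)/1.0254 = -0.8635 → -0.86.
α₁ = Φ(-0.86) = 0.1949; rank = round(500 × 0.1949) = 97; θ*₍97₎ = 2.613.
Upper: z₀ + z₂ = 2.020; 1 − a(z₀+z₂) = 0.9596; argument = 2.4800 → 2.48; α₂ = 0.9934; rank = 497; θ*₍497₎ = 6.061.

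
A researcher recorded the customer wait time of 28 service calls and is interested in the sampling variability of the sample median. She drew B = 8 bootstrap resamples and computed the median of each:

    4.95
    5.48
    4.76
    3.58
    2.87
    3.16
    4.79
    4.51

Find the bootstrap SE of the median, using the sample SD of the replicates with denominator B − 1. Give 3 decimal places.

Bootstrap SE is the standard deviation of the 8 replicate medians.
Mean of replicates: (4.95 + 5.48 + 4.76 + 3.58 + 2.87 + 3.16 + 4.79 + 4.51) / 8 = 34.1000 / 8 = 4.2625
Sum of squared deviations: (+0.6875)² + (+1.2175)² + (+0.4975)² + (−0.6825)² + (−1.3925)² + (−1.1025)² + (+0.5275)² + (+0.2475)² = 6.1623
Variance = 6.1623 / 7 = 0.8803
SE* = √0.8803

SE* = 0.938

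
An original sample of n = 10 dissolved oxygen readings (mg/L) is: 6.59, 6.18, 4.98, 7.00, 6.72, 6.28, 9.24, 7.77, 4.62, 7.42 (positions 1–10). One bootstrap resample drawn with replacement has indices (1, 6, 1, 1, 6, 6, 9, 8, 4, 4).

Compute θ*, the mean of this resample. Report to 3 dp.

Resample values: 6.59, 6.28, 6.59, 6.59, 6.28, 6.28, 4.62, 7.77, 7.00, 7.00.
Mean = (6.59 + 6.28 + 6.59 + 6.59 + 6.28 + 6.28 + 4.62 + 7.77 + 7.00 + 7.00) / 10 = 65.000 / 10 = 6.500

θ* = 6.500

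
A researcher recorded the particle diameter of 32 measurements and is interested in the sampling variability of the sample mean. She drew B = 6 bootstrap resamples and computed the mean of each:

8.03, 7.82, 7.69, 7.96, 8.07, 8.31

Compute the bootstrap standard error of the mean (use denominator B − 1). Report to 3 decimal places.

Bootstrap SE is the standard deviation of the 6 replicate means.
Mean of replicates: (8.03 + 7.82 + 7.69 + 7.96 + 8.07 + 8.31) / 6 = 47.8800 / 6 = 7.9800
Sum of squared deviations: (+0.0500)² + (−0.1600)² + (−0.2900)² + (−0.0200)² + (+0.0900)² + (+0.3300)² = 0.2296
Variance = 0.2296 / 5 = 0.0459
SE* = √0.0459

SE* = 0.214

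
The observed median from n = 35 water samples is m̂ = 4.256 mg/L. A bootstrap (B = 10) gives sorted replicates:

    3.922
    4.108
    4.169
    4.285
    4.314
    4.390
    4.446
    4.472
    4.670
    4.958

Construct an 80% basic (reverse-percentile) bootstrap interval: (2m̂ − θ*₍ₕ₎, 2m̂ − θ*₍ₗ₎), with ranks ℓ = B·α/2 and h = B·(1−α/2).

(3.842, 4.590)

Percentile endpoints at ranks 1 and 9: θ*₍1₎ = 3.922, θ*₍9₎ = 4.670.
Basic interval reflects these around m̂:
  lower = 2 × 4.256 − 4.670 = 3.842
  upper = 2 × 4.256 − 3.922 = 4.590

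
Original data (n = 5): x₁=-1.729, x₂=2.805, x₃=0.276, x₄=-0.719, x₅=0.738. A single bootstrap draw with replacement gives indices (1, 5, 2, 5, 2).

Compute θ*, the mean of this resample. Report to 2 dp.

θ* = 1.07

Resample values: -1.729, 0.738, 2.805, 0.738, 2.805.
Mean = ((-1.729) + 0.738 + 2.805 + 0.738 + 2.805) / 5 = 5.3570 / 5 = 1.07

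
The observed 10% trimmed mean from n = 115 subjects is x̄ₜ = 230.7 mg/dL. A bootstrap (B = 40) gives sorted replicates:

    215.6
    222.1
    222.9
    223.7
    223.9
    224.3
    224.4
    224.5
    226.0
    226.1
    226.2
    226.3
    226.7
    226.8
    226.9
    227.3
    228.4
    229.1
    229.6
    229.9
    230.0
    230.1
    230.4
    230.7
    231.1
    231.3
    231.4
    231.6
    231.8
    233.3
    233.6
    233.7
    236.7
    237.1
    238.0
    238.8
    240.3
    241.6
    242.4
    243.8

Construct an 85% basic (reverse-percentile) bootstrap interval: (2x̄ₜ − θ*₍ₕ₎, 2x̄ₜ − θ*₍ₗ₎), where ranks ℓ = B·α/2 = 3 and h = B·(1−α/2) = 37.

Percentile endpoints at ranks 3 and 37: θ*₍3₎ = 222.9, θ*₍37₎ = 240.3.
Basic interval reflects these around x̄ₜ:
  lower = 2 × 230.7 − 240.3 = 221.1
  upper = 2 × 230.7 − 222.9 = 238.5

(221.1, 238.5)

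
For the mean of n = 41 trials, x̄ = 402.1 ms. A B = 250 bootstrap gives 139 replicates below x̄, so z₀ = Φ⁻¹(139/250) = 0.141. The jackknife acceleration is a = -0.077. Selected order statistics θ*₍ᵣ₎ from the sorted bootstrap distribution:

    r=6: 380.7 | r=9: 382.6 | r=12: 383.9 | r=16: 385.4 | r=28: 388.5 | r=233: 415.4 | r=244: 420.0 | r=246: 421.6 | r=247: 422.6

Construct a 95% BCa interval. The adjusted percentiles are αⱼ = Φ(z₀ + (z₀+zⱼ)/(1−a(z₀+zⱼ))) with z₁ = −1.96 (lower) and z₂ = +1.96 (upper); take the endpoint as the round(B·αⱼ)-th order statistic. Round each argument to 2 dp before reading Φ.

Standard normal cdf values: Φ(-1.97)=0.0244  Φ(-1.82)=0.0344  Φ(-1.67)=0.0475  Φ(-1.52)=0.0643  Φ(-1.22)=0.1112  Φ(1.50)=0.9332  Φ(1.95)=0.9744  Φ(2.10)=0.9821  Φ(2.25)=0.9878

Lower: z₀ + z₁ = 0.141 + (-1.960) = -1.819; 1 − a(z₀+z₁) = 1 − (-0.077)(-1.819) = 0.8599; argument = 0.141 + (-1.819)/0.8599 = -1.9743 → -1.97.
α₁ = Φ(-1.97) = 0.0244; rank = round(250 × 0.0244) = 6; θ*₍6₎ = 380.7.
Upper: z₀ + z₂ = 2.101; 1 − a(z₀+z₂) = 1.1618; argument = 1.9494 → 1.95; α₂ = 0.9744; rank = 244; θ*₍244₎ = 420.0.

(380.7, 420.0)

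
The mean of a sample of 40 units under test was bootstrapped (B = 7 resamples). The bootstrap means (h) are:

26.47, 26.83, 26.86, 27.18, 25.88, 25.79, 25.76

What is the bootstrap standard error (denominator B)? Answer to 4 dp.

SE* = 0.5427

Bootstrap SE is the standard deviation of the 7 replicate means.
Mean of replicates: (26.47 + 26.83 + 26.86 + 27.18 + 25.88 + 25.79 + 25.76) / 7 = 184.77000 / 7 = 26.39571
Sum of squared deviations: (+0.07429)² + (+0.43429)² + (+0.46429)² + (+0.78429)² + (−0.51571)² + (−0.60571)² + (−0.63571)² = 2.06177
Variance = 2.06177 / 7 = 0.29454
SE* = √0.29454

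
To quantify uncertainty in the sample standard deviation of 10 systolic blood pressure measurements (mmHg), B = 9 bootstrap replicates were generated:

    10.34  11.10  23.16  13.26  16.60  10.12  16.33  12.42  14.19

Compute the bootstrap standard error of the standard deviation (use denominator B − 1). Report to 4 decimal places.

SE* = 4.1197

Bootstrap SE is the standard deviation of the 9 replicate standard deviations.
Mean of replicates: (10.34 + 11.10 + 23.16 + 13.26 + 16.60 + 10.12 + 16.33 + 12.42 + 14.19) / 9 = 127.52000 / 9 = 14.16889
Sum of squared deviations: (−3.82889)² + (−3.06889)² + (+8.99111)² + (−0.90889)² + (+2.43111)² + (−4.04889)² + (+2.16111)² + (−1.74889)² + (+0.02111)² = 135.77789
Variance = 135.77789 / 8 = 16.97224
SE* = √16.97224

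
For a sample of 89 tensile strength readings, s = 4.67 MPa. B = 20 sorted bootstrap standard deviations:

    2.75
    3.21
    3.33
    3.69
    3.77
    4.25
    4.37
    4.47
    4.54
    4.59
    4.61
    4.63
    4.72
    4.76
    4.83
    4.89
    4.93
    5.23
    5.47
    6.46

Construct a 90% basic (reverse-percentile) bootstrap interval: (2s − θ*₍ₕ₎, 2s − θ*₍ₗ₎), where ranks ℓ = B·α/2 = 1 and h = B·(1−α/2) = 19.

(3.87, 6.59)

Percentile endpoints at ranks 1 and 19: θ*₍1₎ = 2.75, θ*₍19₎ = 5.47.
Basic interval reflects these around s:
  lower = 2 × 4.67 − 5.47 = 3.87
  upper = 2 × 4.67 − 2.75 = 6.59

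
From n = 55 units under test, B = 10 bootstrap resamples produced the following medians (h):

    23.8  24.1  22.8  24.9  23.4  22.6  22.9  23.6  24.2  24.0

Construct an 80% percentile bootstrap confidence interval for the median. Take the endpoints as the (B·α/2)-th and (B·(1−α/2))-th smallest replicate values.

Sorted replicates: 22.6, 22.8, 22.9, 23.4, 23.6, 23.8, 24.0, 24.1, 24.2, 24.9
α = 0.20; lower rank = 10 × 0.100 = 1; upper rank = 10 × 0.900 = 9.
The 1st smallest replicate is 22.6; the 9th is 24.2.

(22.6, 24.2)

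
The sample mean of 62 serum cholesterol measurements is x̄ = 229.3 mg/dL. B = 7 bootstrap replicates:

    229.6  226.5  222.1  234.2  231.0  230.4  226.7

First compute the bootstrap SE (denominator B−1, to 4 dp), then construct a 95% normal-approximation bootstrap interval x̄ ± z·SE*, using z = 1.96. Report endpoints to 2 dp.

(221.64, 236.96)

Mean of replicates = 228.6429; sum of squared deviations = 91.6171; SE* = √(91.6171/6) = 3.9076
Margin = 1.96 × 3.9076 = 7.659
Interval: 229.3 ± 7.659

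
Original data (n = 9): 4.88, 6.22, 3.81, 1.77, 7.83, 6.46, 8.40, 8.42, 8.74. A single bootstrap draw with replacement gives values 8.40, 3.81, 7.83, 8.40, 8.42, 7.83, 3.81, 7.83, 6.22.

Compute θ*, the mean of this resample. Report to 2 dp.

Mean = (8.40 + 3.81 + 7.83 + 8.40 + 8.42 + 7.83 + 3.81 + 7.83 + 6.22) / 9 = 62.550 / 9 = 6.95

θ* = 6.95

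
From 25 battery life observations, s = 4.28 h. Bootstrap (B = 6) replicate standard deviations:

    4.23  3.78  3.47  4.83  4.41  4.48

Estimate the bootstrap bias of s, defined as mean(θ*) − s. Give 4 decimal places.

mean(θ*) = (4.23 + 3.78 + 3.47 + 4.83 + 4.41 + 4.48) / 6 = 4.20000
bias = 4.20000 − 4.28

bias = −0.0800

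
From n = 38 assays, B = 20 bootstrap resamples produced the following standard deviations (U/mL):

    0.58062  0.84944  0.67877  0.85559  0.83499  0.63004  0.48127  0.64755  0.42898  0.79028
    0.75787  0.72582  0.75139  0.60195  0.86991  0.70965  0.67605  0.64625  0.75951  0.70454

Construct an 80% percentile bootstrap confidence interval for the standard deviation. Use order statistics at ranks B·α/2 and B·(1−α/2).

Sorted replicates: 0.42898, 0.48127, 0.58062, 0.60195, 0.63004, 0.64625, 0.64755, 0.67605, 0.67877, 0.70454, 0.70965, 0.72582, 0.75139, 0.75787, 0.75951, 0.79028, 0.83499, 0.84944, 0.85559, 0.86991
α = 0.20; lower rank = 20 × 0.100 = 2; upper rank = 20 × 0.900 = 18.
The 2nd smallest replicate is 0.48127; the 18th is 0.84944.

(0.48127, 0.84944)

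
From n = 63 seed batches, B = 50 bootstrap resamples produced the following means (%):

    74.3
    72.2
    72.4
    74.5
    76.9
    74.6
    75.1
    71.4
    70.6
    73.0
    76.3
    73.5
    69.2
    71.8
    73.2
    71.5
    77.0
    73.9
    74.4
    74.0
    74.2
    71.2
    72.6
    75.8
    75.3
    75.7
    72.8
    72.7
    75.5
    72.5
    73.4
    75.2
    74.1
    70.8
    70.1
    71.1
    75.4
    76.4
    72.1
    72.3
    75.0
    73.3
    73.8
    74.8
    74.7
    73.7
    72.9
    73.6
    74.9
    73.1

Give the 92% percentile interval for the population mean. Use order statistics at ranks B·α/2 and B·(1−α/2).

Sorted replicates: 69.2, 70.1, 70.6, 70.8, 71.1, 71.2, 71.4, 71.5, 71.8, 72.1, 72.2, 72.3, 72.4, 72.5, 72.6, 72.7, 72.8, 72.9, 73.0, 73.1, 73.2, 73.3, 73.4, 73.5, 73.6, 73.7, 73.8, 73.9, 74.0, 74.1, 74.2, 74.3, 74.4, 74.5, 74.6, 74.7, 74.8, 74.9, 75.0, 75.1, 75.2, 75.3, 75.4, 75.5, 75.7, 75.8, 76.3, 76.4, 76.9, 77.0
α = 0.08; lower rank = 50 × 0.040 = 2; upper rank = 50 × 0.960 = 48.
The 2nd smallest replicate is 70.1; the 48th is 76.4.

(70.1, 76.4)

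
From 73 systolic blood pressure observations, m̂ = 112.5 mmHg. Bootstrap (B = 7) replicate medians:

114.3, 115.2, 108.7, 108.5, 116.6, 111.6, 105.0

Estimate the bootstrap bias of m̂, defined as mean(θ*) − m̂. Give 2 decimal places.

bias = −1.09

mean(θ*) = (114.3 + 115.2 + 108.7 + 108.5 + 116.6 + 111.6 + 105.0) / 7 = 111.414
bias = 111.414 − 112.5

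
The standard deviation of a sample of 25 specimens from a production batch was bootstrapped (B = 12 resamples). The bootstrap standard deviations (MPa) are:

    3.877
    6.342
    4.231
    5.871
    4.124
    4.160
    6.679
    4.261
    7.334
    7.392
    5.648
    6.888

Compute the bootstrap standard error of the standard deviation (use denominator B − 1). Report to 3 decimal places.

Bootstrap SE is the standard deviation of the 12 replicate standard deviations.
Mean of replicates: (3.877 + 6.342 + 4.231 + 5.871 + 4.124 + 4.160 + 6.679 + 4.261 + 7.334 + 7.392 + 5.648 + 6.888) / 12 = 66.8070 / 12 = 5.5673
Sum of squared deviations: (−1.6903)² + (+0.7747)² + (−1.3363)² + (+0.3037)² + (−1.4433)² + (−1.4073)² + (+1.1117)² + (−1.3063)² + (+1.7667)² + (+1.8247)² + (+0.0807)² + (+1.3207)² = 20.5426
Variance = 20.5426 / 11 = 1.8675
SE* = √1.8675

SE* = 1.367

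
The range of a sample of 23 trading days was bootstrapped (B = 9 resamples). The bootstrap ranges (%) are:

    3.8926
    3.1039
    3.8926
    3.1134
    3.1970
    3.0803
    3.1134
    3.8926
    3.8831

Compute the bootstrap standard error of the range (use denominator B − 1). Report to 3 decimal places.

SE* = 0.406

Bootstrap SE is the standard deviation of the 9 replicate ranges.
Mean of replicates: (3.8926 + 3.1039 + 3.8926 + 3.1134 + 3.1970 + 3.0803 + 3.1134 + 3.8926 + 3.8831) / 9 = 31.16890 / 9 = 3.46321
Sum of squared deviations: (+0.42939)² + (−0.35931)² + (+0.42939)² + (−0.34981)² + (−0.26621)² + (−0.38291)² + (−0.34981)² + (+0.42939)² + (+0.41989)² = 1.32076
Variance = 1.32076 / 8 = 0.16510
SE* = √0.16510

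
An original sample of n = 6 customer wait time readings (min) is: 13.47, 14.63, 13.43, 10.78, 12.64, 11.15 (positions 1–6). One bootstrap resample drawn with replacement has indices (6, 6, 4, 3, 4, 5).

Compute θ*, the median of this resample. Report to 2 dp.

Resample values: 11.15, 11.15, 10.78, 13.43, 10.78, 12.64.
Sorted: 10.78, 10.78, 11.15, 11.15, 12.64, 13.43
Median = average of the two middle values = 11.15

θ* = 11.15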